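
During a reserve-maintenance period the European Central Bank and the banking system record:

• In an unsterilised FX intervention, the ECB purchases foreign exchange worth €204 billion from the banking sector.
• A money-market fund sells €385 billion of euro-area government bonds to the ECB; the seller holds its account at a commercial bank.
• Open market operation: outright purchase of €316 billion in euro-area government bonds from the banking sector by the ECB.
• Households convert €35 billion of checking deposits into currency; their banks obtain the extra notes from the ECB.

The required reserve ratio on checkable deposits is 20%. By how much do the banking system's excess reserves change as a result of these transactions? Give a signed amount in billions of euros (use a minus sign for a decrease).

+€800 billion

FX purchase €204 billion: reserves +€204B, deposits 0.
Asset purchase (from non-banks) €385 billion: reserves +€385B, deposits +€385B.
OMO purchase (from banks) €316 billion: reserves +€316B, deposits 0.
Currency withdrawal €35 billion: reserves −€35B, deposits −€35B.
Totals: Δreserves = +€870B, Δdeposits = +€350B.
Δrequired reserves = 20% × +€350B = +€70B.
Δexcess reserves = Δreserves − Δrequired = +€870B − (+€70B) = +€800 billion.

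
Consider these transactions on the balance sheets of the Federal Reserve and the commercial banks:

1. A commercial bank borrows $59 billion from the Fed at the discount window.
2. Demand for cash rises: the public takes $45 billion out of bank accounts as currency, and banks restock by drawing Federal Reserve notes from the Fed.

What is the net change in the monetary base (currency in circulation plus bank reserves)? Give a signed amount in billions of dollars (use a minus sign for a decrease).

Discount-window loan $59 billion: Fed balance sheet expands → +$59B.
Currency withdrawal $45 billion: just a shift between currency and reserves — both are base money → 0.
Net: 59 + 0 = +$59 billion.

+$59 billion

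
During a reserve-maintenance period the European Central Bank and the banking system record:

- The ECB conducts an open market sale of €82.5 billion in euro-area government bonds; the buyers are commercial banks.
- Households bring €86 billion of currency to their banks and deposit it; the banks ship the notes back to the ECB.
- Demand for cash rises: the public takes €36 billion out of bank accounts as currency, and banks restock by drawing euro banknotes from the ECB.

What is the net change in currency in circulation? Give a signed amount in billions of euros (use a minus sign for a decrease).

-€50 billion

OMO sale (to banks) €82.5 billion: no currency enters or leaves circulation → 0.
Currency deposit €86 billion: notes return to the central bank → −€86B.
Currency withdrawal €36 billion: notes leave the central bank → +€36B.
Net: 0 − 86 + 36 = -€50 billion.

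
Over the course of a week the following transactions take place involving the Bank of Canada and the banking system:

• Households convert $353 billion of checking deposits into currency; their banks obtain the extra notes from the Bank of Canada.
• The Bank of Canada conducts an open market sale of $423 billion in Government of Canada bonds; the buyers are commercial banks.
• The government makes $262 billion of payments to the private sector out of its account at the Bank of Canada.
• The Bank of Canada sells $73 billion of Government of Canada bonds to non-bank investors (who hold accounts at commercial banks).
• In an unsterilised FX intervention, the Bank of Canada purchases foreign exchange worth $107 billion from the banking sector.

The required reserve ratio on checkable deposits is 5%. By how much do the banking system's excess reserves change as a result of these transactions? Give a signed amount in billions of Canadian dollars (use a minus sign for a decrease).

-$471.8 billion

Currency withdrawal $353 billion: reserves −$353B, deposits −$353B.
OMO sale (to banks) $423 billion: reserves −$423B, deposits 0.
Government spending $262 billion: reserves +$262B, deposits +$262B.
Asset sale (to non-banks) $73 billion: reserves −$73B, deposits −$73B.
FX purchase $107 billion: reserves +$107B, deposits 0.
Totals: Δreserves = −$480B, Δdeposits = −$164B.
Δrequired reserves = 5% × −$164B = −$8.2B.
Δexcess reserves = Δreserves − Δrequired = −$480B − (−$8.2B) = -$471.8 billion.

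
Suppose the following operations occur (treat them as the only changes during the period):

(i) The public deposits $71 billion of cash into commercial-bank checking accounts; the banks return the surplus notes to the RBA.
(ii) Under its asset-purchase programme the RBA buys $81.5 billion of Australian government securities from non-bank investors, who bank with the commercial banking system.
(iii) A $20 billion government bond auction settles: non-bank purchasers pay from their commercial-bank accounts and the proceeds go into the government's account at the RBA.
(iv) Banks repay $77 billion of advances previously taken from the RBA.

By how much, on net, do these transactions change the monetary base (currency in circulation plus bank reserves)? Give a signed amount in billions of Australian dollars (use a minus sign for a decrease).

-$15.5 billion

Currency deposit $71 billion: just a shift between currency and reserves — both are base money → 0.
Asset purchase (from non-banks) $81.5 billion: RBA balance sheet expands → +$81.5B.
Government account inflow $20 billion: reserves shift to a non-base liability → −$20B.
Discount-window repayment $77 billion: RBA balance sheet contracts → −$77B.
Net: 0 + 81.5 − 20 − 77 = -$15.5 billion.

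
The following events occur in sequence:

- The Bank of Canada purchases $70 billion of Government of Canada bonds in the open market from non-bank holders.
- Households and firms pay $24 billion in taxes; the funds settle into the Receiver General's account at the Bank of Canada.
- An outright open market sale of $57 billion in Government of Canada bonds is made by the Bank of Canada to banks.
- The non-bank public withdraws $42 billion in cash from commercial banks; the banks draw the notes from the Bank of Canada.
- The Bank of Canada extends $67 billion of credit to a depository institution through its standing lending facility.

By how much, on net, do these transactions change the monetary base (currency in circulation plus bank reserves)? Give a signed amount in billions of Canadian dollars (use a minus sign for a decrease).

Asset purchase (from non-banks) $70 billion: Bank of Canada balance sheet expands → +$70B.
Government account inflow $24 billion: reserves shift to a non-base liability → −$24B.
OMO sale (to banks) $57 billion: Bank of Canada balance sheet contracts → −$57B.
Currency withdrawal $42 billion: just a shift between currency and reserves — both are base money → 0.
Discount-window loan $67 billion: Bank of Canada balance sheet expands → +$67B.
Net: 70 − 24 − 57 + 0 + 67 = +$56 billion.

+$56 billion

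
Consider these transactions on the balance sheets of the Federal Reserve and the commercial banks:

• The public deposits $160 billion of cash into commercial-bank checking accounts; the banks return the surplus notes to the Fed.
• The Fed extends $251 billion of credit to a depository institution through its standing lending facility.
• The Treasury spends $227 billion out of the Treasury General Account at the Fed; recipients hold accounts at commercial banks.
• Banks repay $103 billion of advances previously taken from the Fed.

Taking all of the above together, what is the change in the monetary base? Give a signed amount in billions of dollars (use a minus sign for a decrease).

+$375 billion

Fed balance sheet:
  Assets:      Loans to banks +$148B
  Liabilities: Bank reserves +$535B, Currency in circulation −$160B, Government deposits −$227B
Commercial banking system:
  Assets:      Reserves at CB +$535B
  Liabilities: Checkable deposits +$387B, Borrowings from CB +$148B
Monetary base = currency + reserves: −$160B + (+$535B) = +$375 billion.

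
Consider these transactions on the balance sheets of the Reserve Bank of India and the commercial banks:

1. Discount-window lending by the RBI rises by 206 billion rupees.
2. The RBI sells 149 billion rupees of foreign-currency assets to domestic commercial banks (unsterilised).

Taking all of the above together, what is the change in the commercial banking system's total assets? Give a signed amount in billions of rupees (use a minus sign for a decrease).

Discount-window loan 206 billion rupees: bank balance sheets expand → +206B.
FX sale 149 billion rupees: just an asset swap on bank balance sheets → 0.
Net: 206 + 0 = +206 billion.

+206 billion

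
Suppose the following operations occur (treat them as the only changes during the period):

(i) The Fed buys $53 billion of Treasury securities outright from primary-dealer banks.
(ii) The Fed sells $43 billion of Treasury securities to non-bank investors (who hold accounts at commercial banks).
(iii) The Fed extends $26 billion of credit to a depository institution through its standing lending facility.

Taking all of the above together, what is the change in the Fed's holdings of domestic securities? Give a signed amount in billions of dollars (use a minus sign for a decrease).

Fed balance sheet:
  Assets:      Securities +$10B, Loans to banks +$26B
  Liabilities: Bank reserves +$36B
Commercial banking system:
  Assets:      Reserves at CB +$36B, Securities −$53B
  Liabilities: Checkable deposits −$43B, Borrowings from CB +$26B
So the change in the Fed's holdings of domestic securities is +$10 billion.

+$10 billion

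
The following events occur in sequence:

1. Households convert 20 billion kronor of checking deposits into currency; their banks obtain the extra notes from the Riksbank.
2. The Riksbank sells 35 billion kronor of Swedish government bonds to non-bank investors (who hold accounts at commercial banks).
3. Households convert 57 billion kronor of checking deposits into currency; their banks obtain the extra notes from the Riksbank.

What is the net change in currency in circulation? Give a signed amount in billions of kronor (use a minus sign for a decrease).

+77 billion

Riksbank balance sheet:
  Assets:      Securities −35B
  Liabilities: Bank reserves −112B, Currency in circulation +77B
So the change in currency in circulation is +77 billion.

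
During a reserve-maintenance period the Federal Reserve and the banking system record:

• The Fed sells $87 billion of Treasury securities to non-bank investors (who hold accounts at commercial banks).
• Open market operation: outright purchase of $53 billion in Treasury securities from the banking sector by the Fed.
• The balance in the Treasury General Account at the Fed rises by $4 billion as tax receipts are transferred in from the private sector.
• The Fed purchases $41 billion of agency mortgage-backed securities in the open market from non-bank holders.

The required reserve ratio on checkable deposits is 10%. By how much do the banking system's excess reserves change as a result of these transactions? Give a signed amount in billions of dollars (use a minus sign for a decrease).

Asset sale (to non-banks) $87 billion: reserves −$87B, deposits −$87B.
OMO purchase (from banks) $53 billion: reserves +$53B, deposits 0.
Government account inflow $4 billion: reserves −$4B, deposits −$4B.
Asset purchase (from non-banks) $41 billion: reserves +$41B, deposits +$41B.
Totals: Δreserves = +$3B, Δdeposits = −$50B.
Δrequired reserves = 10% × −$50B = −$5B.
Δexcess reserves = Δreserves − Δrequired = +$3B − (−$5B) = +$8 billion.

+$8 billion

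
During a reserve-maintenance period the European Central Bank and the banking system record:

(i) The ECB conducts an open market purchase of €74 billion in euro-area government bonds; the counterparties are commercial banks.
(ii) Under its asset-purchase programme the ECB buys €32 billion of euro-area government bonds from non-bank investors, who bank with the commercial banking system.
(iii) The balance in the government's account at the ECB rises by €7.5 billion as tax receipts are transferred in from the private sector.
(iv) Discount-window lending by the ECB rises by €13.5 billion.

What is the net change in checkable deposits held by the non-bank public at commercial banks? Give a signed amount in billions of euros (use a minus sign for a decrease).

OMO purchase (from banks) €74 billion: the counterparty is a bank, so public deposits are unchanged → 0.
Asset purchase (from non-banks) €32 billion: non-bank counterparties' bank balances rise → +€32B.
Government account inflow €7.5 billion: non-bank counterparties' bank balances fall → −€7.5B.
Discount-window loan €13.5 billion: the counterparty is a bank, so public deposits are unchanged → 0.
Net: 0 + 32 − 7.5 + 0 = +€24.5 billion.

+€24.5 billion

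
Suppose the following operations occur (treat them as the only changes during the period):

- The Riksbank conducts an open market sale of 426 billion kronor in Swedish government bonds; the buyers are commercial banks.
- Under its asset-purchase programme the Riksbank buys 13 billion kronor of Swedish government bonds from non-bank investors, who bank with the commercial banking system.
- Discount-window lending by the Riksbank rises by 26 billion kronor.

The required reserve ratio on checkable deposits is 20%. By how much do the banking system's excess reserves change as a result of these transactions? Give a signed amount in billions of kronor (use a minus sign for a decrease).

OMO sale (to banks) 426 billion kronor: reserves −426B, deposits 0.
Asset purchase (from non-banks) 13 billion kronor: reserves +13B, deposits +13B.
Discount-window loan 26 billion kronor: reserves +26B, deposits 0.
Totals: Δreserves = −387B, Δdeposits = +13B.
Δrequired reserves = 20% × +13B = +2.6B.
Δexcess reserves = Δreserves − Δrequired = −387B − (+2.6B) = -389.6 billion.

-389.6 billion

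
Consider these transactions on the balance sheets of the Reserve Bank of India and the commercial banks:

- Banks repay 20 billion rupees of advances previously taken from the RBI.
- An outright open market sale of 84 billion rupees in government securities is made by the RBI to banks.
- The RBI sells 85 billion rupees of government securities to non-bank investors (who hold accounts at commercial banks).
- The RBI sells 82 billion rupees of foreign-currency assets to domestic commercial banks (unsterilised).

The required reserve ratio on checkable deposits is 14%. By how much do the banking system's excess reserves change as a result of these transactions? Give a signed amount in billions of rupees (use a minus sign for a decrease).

-259.1 billion

Discount-window repayment 20 billion rupees: reserves −20B, deposits 0.
OMO sale (to banks) 84 billion rupees: reserves −84B, deposits 0.
Asset sale (to non-banks) 85 billion rupees: reserves −85B, deposits −85B.
FX sale 82 billion rupees: reserves −82B, deposits 0.
Totals: Δreserves = −271B, Δdeposits = −85B.
Δrequired reserves = 14% × −85B = −11.9B.
Δexcess reserves = Δreserves − Δrequired = −271B − (−11.9B) = -259.1 billion.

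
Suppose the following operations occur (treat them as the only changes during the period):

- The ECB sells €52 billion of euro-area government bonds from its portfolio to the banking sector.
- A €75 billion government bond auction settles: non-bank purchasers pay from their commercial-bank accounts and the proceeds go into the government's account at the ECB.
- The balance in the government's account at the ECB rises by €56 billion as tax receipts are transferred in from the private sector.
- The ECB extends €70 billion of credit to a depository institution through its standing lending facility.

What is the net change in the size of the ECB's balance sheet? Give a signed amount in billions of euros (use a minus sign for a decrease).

+€18 billion

ECB balance sheet:
  Assets:      Securities −€52B, Loans to banks +€70B
  Liabilities: Bank reserves −€113B, Government deposits +€131B
Change in total ECB assets = +€18 billion.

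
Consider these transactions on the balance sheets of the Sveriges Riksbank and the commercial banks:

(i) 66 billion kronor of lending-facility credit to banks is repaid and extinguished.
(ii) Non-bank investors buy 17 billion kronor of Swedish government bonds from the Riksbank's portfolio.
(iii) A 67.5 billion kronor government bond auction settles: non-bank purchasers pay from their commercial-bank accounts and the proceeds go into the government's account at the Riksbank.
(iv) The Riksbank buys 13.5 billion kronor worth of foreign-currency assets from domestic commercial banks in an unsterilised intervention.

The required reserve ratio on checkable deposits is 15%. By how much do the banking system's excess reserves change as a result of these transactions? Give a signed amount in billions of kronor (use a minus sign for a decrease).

Discount-window repayment 66 billion kronor: reserves −66B, deposits 0.
Asset sale (to non-banks) 17 billion kronor: reserves −17B, deposits −17B.
Government account inflow 67.5 billion kronor: reserves −67.5B, deposits −67.5B.
FX purchase 13.5 billion kronor: reserves +13.5B, deposits 0.
Totals: Δreserves = −137B, Δdeposits = −84.5B.
Δrequired reserves = 15% × −84.5B = −12.675B.
Δexcess reserves = Δreserves − Δrequired = −137B − (−12.675B) = -124.325 billion.

-124.325 billion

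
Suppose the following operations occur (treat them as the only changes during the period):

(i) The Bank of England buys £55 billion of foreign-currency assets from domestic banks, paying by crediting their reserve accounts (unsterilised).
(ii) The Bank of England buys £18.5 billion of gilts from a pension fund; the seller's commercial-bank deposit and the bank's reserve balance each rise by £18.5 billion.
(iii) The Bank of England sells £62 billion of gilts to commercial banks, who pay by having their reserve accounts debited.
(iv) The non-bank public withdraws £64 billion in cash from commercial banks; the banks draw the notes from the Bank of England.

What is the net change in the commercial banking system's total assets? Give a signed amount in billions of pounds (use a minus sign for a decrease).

Bank of England balance sheet:
  Assets:      Securities −£43.5B, Foreign assets +£55B
  Liabilities: Bank reserves −£52.5B, Currency in circulation +£64B
Commercial banking system:
  Assets:      Reserves at CB −£52.5B, Securities +£62B, Foreign assets −£55B
  Liabilities: Checkable deposits −£45.5B
Change in total bank assets = -£45.5 billion.

-£45.5 billion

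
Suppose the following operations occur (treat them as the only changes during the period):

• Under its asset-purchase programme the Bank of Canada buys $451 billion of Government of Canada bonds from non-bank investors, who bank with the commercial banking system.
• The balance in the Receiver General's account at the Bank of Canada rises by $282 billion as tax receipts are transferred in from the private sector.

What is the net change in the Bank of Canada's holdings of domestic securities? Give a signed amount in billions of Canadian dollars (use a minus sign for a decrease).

+$451 billion

Asset purchase (from non-banks) $451 billion: securities added to the Bank of Canada's portfolio → +$451B.
Government account inflow $282 billion: the Bank of Canada's securities portfolio is untouched → 0.
Net: 451 + 0 = +$451 billion.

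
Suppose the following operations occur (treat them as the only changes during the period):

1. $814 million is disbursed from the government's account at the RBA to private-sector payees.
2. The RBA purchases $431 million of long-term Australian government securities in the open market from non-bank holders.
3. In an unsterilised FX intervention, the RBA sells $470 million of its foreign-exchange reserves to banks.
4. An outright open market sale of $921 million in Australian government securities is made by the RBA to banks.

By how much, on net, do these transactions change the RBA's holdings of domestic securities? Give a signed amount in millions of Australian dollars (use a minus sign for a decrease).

-$490 million

RBA balance sheet:
  Assets:      Securities −$490M, Foreign assets −$470M
  Liabilities: Bank reserves −$146M, Government deposits −$814M
So the change in the RBA's holdings of domestic securities is -$490 million.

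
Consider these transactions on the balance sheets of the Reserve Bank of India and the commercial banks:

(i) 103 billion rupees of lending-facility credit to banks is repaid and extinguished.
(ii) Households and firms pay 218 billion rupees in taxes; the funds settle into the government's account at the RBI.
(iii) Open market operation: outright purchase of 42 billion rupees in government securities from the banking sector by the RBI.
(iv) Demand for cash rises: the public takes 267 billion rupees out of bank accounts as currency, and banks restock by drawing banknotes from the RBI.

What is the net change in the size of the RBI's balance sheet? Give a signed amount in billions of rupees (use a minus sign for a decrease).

-61 billion

Discount-window repayment 103 billion rupees: an RBI asset is shed → −103B.
Government account inflow 218 billion rupees: only the composition of liabilities changes → 0.
OMO purchase (from banks) 42 billion rupees: an RBI asset is acquired → +42B.
Currency withdrawal 267 billion rupees: only the composition of liabilities changes → 0.
Net: −103 + 0 + 42 + 0 = -61 billion.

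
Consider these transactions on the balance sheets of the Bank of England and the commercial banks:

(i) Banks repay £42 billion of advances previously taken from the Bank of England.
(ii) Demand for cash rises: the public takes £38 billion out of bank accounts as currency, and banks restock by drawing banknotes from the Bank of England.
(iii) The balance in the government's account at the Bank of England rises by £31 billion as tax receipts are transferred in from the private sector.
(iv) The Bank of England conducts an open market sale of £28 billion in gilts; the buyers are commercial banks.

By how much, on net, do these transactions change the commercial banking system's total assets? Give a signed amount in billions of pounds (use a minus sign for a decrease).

Discount-window repayment £42 billion: bank balance sheets shrink → −£42B.
Currency withdrawal £38 billion: bank balance sheets shrink → −£38B.
Government account inflow £31 billion: bank balance sheets shrink → −£31B.
OMO sale (to banks) £28 billion: just an asset swap on bank balance sheets → 0.
Net: −42 − 38 − 31 + 0 = -£111 billion.

-£111 billion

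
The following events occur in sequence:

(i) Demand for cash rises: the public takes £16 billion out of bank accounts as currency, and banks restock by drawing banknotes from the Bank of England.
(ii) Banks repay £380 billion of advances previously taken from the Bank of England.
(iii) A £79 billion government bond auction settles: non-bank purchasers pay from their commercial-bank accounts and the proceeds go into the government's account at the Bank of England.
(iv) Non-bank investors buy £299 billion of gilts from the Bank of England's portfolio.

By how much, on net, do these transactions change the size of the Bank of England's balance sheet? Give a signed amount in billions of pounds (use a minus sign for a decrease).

-£679 billion

Bank of England balance sheet:
  Assets:      Securities −£299B, Loans to banks −£380B
  Liabilities: Bank reserves −£774B, Currency in circulation +£16B, Government deposits +£79B
Change in total Bank of England assets = -£679 billion.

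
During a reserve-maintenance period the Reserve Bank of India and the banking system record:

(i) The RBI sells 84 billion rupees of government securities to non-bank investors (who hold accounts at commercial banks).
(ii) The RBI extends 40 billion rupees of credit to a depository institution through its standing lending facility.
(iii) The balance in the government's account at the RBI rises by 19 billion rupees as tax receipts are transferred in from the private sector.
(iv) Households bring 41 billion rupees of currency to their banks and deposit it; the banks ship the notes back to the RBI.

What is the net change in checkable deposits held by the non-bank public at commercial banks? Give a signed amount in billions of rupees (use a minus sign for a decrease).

-62 billion

Asset sale (to non-banks) 84 billion rupees: non-bank counterparties' bank balances fall → −84B.
Discount-window loan 40 billion rupees: the counterparty is a bank, so public deposits are unchanged → 0.
Government account inflow 19 billion rupees: non-bank counterparties' bank balances fall → −19B.
Currency deposit 41 billion rupees: non-bank counterparties' bank balances rise → +41B.
Net: −84 + 0 − 19 + 41 = -62 billion.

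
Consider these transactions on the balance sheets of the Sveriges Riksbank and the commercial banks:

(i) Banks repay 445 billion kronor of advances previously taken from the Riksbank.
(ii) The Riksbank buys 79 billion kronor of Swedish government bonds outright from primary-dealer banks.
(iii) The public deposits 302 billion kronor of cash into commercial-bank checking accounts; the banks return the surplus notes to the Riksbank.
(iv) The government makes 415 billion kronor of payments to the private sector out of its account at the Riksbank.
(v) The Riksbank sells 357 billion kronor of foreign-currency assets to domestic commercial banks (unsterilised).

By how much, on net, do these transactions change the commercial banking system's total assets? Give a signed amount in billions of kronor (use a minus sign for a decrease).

+272 billion

Discount-window repayment 445 billion kronor: bank balance sheets shrink → −445B.
OMO purchase (from banks) 79 billion kronor: just an asset swap on bank balance sheets → 0.
Currency deposit 302 billion kronor: bank balance sheets expand → +302B.
Government spending 415 billion kronor: bank balance sheets expand → +415B.
FX sale 357 billion kronor: just an asset swap on bank balance sheets → 0.
Net: −445 + 0 + 302 + 415 + 0 = +272 billion.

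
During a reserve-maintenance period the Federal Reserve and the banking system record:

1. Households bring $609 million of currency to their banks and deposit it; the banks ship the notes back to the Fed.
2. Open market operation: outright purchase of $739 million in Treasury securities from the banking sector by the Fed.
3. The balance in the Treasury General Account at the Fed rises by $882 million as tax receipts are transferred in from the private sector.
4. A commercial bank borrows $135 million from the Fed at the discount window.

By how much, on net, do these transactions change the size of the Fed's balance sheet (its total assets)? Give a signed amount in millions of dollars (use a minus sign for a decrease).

Fed balance sheet:
  Assets:      Securities +$739M, Loans to banks +$135M
  Liabilities: Bank reserves +$601M, Currency in circulation −$609M, Government deposits +$882M
Commercial banking system:
  Assets:      Reserves at CB +$601M, Securities −$739M
  Liabilities: Checkable deposits −$273M, Borrowings from CB +$135M
Change in total Fed assets = +$874 million.

+$874 million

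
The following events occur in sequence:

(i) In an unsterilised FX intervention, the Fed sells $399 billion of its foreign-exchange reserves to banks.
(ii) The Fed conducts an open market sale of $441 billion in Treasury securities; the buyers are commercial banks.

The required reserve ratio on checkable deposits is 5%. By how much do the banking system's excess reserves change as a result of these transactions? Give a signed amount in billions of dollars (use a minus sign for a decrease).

-$840 billion

FX sale $399 billion: reserves −$399B, deposits 0.
OMO sale (to banks) $441 billion: reserves −$441B, deposits 0.
Totals: Δreserves = −$840B, Δdeposits = 0.
Δrequired reserves = 5% × 0 = 0.
Δexcess reserves = Δreserves − Δrequired = −$840B − (0) = -$840 billion.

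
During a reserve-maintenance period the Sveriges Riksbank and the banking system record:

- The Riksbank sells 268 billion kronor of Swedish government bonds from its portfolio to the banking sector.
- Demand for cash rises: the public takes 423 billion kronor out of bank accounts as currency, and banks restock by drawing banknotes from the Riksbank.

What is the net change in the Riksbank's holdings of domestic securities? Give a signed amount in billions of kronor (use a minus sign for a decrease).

-268 billion

OMO sale (to banks) 268 billion kronor: securities removed from the Riksbank's portfolio → −268B.
Currency withdrawal 423 billion kronor: the Riksbank's securities portfolio is untouched → 0.
Net: −268 + 0 = -268 billion.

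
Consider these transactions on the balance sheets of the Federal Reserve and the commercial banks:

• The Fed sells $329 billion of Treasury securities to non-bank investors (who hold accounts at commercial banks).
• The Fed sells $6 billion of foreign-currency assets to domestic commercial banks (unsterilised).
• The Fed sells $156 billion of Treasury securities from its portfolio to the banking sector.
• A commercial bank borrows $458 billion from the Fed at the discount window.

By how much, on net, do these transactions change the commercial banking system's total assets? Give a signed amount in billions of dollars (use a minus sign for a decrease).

Fed balance sheet:
  Assets:      Securities −$485B, Loans to banks +$458B, Foreign assets −$6B
  Liabilities: Bank reserves −$33B
Commercial banking system:
  Assets:      Reserves at CB −$33B, Securities +$156B, Foreign assets +$6B
  Liabilities: Checkable deposits −$329B, Borrowings from CB +$458B
Change in total bank assets = +$129 billion.

+$129 billion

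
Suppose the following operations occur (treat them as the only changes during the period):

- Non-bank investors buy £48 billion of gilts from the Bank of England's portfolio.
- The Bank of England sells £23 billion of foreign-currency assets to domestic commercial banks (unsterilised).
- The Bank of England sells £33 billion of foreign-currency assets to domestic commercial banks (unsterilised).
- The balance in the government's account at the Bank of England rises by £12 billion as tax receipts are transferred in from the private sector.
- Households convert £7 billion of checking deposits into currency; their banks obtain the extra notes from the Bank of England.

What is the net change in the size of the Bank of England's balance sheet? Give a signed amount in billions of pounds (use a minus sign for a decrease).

-£104 billion

Bank of England balance sheet:
  Assets:      Securities −£48B, Foreign assets −£56B
  Liabilities: Bank reserves −£123B, Currency in circulation +£7B, Government deposits +£12B
Change in total Bank of England assets = -£104 billion.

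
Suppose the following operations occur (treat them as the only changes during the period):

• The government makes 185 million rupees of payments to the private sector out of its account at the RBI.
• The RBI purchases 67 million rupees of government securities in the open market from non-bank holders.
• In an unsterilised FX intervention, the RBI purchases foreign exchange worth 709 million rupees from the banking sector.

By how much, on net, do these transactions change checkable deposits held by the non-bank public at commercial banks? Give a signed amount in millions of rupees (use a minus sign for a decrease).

Government spending 185 million rupees: non-bank counterparties' bank balances rise → +185M.
Asset purchase (from non-banks) 67 million rupees: non-bank counterparties' bank balances rise → +67M.
FX purchase 709 million rupees: the counterparty is a bank, so public deposits are unchanged → 0.
Net: 185 + 67 + 0 = +252 million.

+252 million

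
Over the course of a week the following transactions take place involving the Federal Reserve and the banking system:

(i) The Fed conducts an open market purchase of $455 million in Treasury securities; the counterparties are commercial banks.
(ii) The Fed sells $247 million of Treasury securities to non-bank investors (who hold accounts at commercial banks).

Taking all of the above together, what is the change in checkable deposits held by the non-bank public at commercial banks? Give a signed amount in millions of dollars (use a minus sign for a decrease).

-$247 million

Fed balance sheet:
  Assets:      Securities +$208M
  Liabilities: Bank reserves +$208M
Commercial banking system:
  Assets:      Reserves at CB +$208M, Securities −$455M
  Liabilities: Checkable deposits −$247M
So the change in checkable deposits held by the non-bank public at commercial banks is -$247 million.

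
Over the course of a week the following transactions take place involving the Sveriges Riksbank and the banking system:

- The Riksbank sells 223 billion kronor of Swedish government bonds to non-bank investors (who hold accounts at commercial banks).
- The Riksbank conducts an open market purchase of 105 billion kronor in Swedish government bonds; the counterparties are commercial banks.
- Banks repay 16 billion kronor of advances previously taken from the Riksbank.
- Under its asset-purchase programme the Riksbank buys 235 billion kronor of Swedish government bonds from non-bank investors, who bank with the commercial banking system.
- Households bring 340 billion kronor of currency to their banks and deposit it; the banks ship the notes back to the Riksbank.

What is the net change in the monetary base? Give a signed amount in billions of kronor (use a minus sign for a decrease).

Riksbank balance sheet:
  Assets:      Securities +117B, Loans to banks −16B
  Liabilities: Bank reserves +441B, Currency in circulation −340B
Commercial banking system:
  Assets:      Reserves at CB +441B, Securities −105B
  Liabilities: Checkable deposits +352B, Borrowings from CB −16B
Monetary base = currency + reserves: −340B + (+441B) = +101 billion.

+101 billion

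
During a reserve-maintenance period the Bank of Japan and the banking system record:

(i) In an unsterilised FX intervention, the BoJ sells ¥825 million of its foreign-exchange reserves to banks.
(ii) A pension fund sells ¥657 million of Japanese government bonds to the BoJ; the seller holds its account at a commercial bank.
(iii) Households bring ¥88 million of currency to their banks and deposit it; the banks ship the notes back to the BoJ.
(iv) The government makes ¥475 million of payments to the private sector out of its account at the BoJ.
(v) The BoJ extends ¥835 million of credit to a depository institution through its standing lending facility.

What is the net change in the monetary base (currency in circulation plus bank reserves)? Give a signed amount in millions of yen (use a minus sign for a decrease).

+¥1142 million

FX sale ¥825 million: BoJ balance sheet contracts → −¥825M.
Asset purchase (from non-banks) ¥657 million: BoJ balance sheet expands → +¥657M.
Currency deposit ¥88 million: just a shift between currency and reserves — both are base money → 0.
Government spending ¥475 million: a non-base liability converts back to reserves → +¥475M.
Discount-window loan ¥835 million: BoJ balance sheet expands → +¥835M.
Net: −825 + 657 + 0 + 475 + 835 = +¥1142 million.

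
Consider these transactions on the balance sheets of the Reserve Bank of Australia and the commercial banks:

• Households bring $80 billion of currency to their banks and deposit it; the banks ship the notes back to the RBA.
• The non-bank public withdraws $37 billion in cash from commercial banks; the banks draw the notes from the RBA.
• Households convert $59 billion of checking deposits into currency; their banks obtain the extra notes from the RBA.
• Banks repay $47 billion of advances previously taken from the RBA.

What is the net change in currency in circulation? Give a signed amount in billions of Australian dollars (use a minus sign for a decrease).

Currency deposit $80 billion: notes return to the central bank → −$80B.
Currency withdrawal $37 billion: notes leave the central bank → +$37B.
Currency withdrawal $59 billion: notes leave the central bank → +$59B.
Discount-window repayment $47 billion: no currency enters or leaves circulation → 0.
Net: −80 + 37 + 59 + 0 = +$16 billion.

+$16 billion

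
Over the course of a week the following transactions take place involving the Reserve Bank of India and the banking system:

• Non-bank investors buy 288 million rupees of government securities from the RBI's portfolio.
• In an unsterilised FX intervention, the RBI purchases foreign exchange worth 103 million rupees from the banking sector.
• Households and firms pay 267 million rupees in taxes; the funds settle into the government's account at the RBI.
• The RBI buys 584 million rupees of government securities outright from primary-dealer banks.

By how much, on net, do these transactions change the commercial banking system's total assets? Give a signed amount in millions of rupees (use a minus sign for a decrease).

-555 million

Asset sale (to non-banks) 288 million rupees: bank balance sheets shrink → −288M.
FX purchase 103 million rupees: just an asset swap on bank balance sheets → 0.
Government account inflow 267 million rupees: bank balance sheets shrink → −267M.
OMO purchase (from banks) 584 million rupees: just an asset swap on bank balance sheets → 0.
Net: −288 + 0 − 267 + 0 = -555 million.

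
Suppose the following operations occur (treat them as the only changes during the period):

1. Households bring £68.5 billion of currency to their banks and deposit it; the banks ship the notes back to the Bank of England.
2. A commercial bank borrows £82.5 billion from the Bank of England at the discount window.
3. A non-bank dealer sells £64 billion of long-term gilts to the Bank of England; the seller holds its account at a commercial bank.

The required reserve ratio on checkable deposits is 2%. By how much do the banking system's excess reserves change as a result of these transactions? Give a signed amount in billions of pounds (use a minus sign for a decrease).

Currency deposit £68.5 billion: reserves +£68.5B, deposits +£68.5B.
Discount-window loan £82.5 billion: reserves +£82.5B, deposits 0.
Asset purchase (from non-banks) £64 billion: reserves +£64B, deposits +£64B.
Totals: Δreserves = +£215B, Δdeposits = +£132.5B.
Δrequired reserves = 2% × +£132.5B = +£2.65B.
Δexcess reserves = Δreserves − Δrequired = +£215B − (+£2.65B) = +£212.35 billion.

+£212.35 billion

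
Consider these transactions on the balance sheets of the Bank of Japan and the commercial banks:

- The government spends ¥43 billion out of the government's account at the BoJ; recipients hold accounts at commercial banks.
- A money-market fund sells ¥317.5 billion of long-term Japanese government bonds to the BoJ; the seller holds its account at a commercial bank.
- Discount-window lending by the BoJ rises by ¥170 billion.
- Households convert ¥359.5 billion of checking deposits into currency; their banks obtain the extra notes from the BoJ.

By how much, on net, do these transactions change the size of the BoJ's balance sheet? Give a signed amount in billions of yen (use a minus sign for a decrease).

+¥487.5 billion

Government spending ¥43 billion: only the composition of liabilities changes → 0.
Asset purchase (from non-banks) ¥317.5 billion: a BoJ asset is acquired → +¥317.5B.
Discount-window loan ¥170 billion: a BoJ asset is acquired → +¥170B.
Currency withdrawal ¥359.5 billion: only the composition of liabilities changes → 0.
Net: 0 + 317.5 + 170 + 0 = +¥487.5 billion.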